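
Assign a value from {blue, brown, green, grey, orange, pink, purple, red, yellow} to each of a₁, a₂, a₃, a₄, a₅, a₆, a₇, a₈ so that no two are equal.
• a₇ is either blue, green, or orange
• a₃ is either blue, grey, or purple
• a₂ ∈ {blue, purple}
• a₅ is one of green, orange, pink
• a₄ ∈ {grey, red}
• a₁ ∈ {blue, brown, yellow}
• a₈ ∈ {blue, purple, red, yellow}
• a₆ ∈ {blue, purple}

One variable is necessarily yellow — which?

a₈

a₂ and a₆ between them cover only {blue, purple} — a naked pair. Remove those values from a₁, a₃, a₇, a₈.
That leaves a₃ = grey. Strike grey from a₄.
a₄'s domain is down to {red}, so a₄ = red. Remove red from a₈.
So yellow goes to a₈.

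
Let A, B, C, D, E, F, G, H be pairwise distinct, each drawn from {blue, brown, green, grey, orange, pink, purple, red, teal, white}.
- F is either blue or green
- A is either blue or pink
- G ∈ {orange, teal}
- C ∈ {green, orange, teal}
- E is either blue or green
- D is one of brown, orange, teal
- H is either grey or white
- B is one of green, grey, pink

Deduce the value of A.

Among the 8 variables, brown fits only D (and all 8 values in {blue, brown, green, grey, orange, pink, teal, white} must be used), so D = brown.
The 7 still-open variables together cover exactly {blue, green, grey, orange, pink, teal, white} — 7 values for 7 variables — and white appears only in H's list, so H = white.
Among the 6 still-open variables, grey fits only B (and all 6 values in {blue, green, grey, orange, pink, teal} must be used), so B = grey.
The 5 still-open variables together cover exactly {blue, green, orange, pink, teal} — 5 values for 5 variables — and pink appears only in A's list, so A = pink.

pink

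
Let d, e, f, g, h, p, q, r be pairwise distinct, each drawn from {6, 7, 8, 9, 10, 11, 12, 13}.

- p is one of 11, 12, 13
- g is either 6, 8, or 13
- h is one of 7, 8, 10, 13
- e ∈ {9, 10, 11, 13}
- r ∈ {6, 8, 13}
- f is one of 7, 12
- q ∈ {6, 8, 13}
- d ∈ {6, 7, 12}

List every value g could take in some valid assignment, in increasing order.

The 8 variables draw from only 8 values {6, 7, 8, 9, 10, 11, 12, 13}, so each is used; only e can be 9, hence e = 9.
The 7 still-open variables draw from only 7 values {6, 7, 8, 10, 11, 12, 13}, so each is used; only h can be 10, hence h = 10.
The 6 still-open variables draw from only 6 values {6, 7, 8, 11, 12, 13}, so each is used; only p can be 11, hence p = 11.
The 3 variables g, q, r are confined to {6, 8, 13}, which locks those values in; drop them from d.
No further eliminations apply; g can still be any of 6, 8, 13.

6, 8, 13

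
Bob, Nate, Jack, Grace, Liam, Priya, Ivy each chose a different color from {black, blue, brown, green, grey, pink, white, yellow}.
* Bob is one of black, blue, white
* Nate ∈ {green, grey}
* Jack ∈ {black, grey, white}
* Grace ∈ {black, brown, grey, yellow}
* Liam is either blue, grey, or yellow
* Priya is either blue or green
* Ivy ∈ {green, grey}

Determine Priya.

The 7 variables together cover exactly {black, blue, brown, green, grey, white, yellow} — 7 values for 7 variables — and brown appears only in Grace's list, so Grace = brown.
The 6 still-open variables together cover exactly {black, blue, green, grey, white, yellow} — 6 values for 6 variables — and yellow appears only in Liam's list, so Liam = yellow.
Nate and Ivy share exactly the 2 values {green, grey}; by pigeonhole those values go to them, so strike green, grey from Jack, Priya.
So Priya = blue.

blue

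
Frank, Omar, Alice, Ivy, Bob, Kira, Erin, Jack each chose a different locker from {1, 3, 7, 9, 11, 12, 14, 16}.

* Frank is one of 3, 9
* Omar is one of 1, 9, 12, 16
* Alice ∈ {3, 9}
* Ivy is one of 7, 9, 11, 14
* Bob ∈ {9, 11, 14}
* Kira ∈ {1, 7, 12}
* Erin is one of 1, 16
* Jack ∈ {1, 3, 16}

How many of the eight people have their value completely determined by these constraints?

2

Frank and Alice share exactly the 2 values {3, 9}; by pigeonhole those values go to them, so strike 3, 9 from Omar, Ivy, Bob, Jack.
The 2 variables Erin and Jack are confined to {1, 16}, which locks those values in; drop them from Omar, Kira.
Omar has just one choice, so Omar = 12. Remove 12 from Kira.
Kira must be 7 (only option left). Eliminate 7 elsewhere: Ivy.
Determined: Omar=12, Kira=7. The other people each still have more than one consistent value. That makes 2.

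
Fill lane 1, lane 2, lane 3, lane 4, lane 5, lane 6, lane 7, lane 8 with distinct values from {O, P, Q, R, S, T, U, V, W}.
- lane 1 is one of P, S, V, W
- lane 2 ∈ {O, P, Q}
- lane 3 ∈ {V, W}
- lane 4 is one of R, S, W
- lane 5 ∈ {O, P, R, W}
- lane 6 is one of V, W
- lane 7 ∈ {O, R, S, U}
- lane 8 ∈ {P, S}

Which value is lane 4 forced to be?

R

The 8 variables draw from only 8 values {O, P, Q, R, S, U, V, W}, so each is used; only lane 2 can be Q, hence lane 2 = Q.
The 7 still-open variables draw from only 7 values {O, P, R, S, U, V, W}, so each is used; only lane 7 can be U, hence lane 7 = U.
The 6 still-open variables draw from only 6 values {O, P, R, S, V, W}, so each is used; only lane 5 can be O, hence lane 5 = O.
Among the 5 still-open variables, R fits only lane 4 (and all 5 values in {P, R, S, V, W} must be used), so lane 4 = R.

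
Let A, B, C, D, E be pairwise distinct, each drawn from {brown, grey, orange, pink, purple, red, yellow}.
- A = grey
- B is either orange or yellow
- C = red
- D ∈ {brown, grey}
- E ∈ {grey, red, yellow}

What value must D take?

A has just one choice, so A = grey. So D, E can't be grey.
So D = brown.

brown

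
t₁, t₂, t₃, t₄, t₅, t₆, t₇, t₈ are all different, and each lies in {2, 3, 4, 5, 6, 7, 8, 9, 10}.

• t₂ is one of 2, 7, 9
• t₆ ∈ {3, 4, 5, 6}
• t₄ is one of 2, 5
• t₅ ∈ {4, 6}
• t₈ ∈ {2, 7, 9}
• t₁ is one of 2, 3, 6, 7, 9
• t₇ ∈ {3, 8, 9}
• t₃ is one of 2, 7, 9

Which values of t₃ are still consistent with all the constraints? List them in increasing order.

2, 7, 9

The 8 variables draw from only 8 values {2, 3, 4, 5, 6, 7, 8, 9}, so each is used; only t₇ can be 8, hence t₇ = 8.
The 3 variables t₂, t₃, t₈ are confined to {2, 7, 9}, which locks those values in; drop them from t₁, t₄.
t₄ has just one choice, so t₄ = 5. So t₆ can't be 5.
No further eliminations apply; t₃ can still be any of 2, 7, 9.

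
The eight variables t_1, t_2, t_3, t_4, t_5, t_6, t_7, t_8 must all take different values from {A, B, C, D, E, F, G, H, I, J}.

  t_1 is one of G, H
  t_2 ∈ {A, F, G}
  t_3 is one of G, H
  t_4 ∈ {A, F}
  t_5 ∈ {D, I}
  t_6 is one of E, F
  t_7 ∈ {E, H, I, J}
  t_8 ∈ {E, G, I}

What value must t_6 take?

The 8 variables together cover exactly {A, D, E, F, G, H, I, J} — 8 values for 8 variables — and D appears only in t_5's list, so t_5 = D.
The 7 still-open variables draw from only 7 values {A, E, F, G, H, I, J}, so each is used; only t_7 can be J, hence t_7 = J.
Among the 6 still-open variables, I fits only t_8 (and all 6 values in {A, E, F, G, H, I} must be used), so t_8 = I.
The 5 still-open variables together cover exactly {A, E, F, G, H} — 5 values for 5 variables — and E appears only in t_6's list, so t_6 = E.

E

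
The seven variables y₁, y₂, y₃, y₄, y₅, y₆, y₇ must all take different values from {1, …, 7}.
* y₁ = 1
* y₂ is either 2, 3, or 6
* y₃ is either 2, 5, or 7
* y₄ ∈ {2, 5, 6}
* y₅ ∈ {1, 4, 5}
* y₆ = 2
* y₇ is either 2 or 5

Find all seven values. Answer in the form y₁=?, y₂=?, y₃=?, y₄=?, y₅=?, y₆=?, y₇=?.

y₁=1, y₂=3, y₃=7, y₄=6, y₅=4, y₆=2, y₇=5

y₁ has just one choice, so y₁ = 1. So y₅ can't be 1.
That leaves y₆ = 2. So y₂, y₃, y₄, y₇ can't be 2.
y₇'s domain is down to {5}, so y₇ = 5. Strike 5 from y₃, y₄, y₅.
y₃'s domain is down to {7}, so y₃ = 7.
y₄'s domain is down to {6}, so y₄ = 6. Remove 6 from y₂.
y₅ must be 4 (only option left).
y₂ must be 3 (only option left).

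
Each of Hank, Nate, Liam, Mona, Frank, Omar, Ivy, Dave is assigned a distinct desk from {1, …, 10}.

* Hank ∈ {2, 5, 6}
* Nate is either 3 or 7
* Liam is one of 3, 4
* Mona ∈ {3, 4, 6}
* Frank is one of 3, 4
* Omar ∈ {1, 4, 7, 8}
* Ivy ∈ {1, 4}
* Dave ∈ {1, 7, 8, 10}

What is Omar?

The 2 variables Liam and Frank are confined to {3, 4}, which locks those values in; drop them from Nate, Mona, Omar, Ivy.
Nate must be 7 (only option left). So Omar, Dave can't be 7.
Mona must be 6 (only option left). Eliminate 6 elsewhere: Hank.
Ivy's domain is down to {1}, so Ivy = 1. So Omar, Dave can't be 1.
So Omar = 8.

8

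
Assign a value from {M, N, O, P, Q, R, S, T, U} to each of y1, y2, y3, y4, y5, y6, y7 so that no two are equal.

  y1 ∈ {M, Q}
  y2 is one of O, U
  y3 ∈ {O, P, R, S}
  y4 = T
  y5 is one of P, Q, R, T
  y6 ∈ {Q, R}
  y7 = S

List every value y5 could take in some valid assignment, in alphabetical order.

y4's domain is down to {T}, so y4 = T. Remove T from y5.
y7 must be S (only option left). Strike S from y3.
No further eliminations apply; y5 can still be any of P, Q, R.

P, Q, R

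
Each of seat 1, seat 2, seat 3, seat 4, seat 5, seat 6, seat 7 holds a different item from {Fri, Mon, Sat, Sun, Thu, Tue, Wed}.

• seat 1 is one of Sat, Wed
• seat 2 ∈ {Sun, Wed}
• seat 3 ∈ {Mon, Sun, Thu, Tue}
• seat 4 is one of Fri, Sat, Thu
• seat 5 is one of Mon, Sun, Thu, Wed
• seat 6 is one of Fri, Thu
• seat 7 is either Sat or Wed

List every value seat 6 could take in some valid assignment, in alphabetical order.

Among the 7 variables, Tue fits only seat 3 (and all 7 values in {Fri, Mon, Sat, Sun, Thu, Tue, Wed} must be used), so seat 3 = Tue.
The 6 still-open variables draw from only 6 values {Fri, Mon, Sat, Sun, Thu, Wed}, so each is used; only seat 5 can be Mon, hence seat 5 = Mon.
The 5 still-open variables together cover exactly {Fri, Sat, Sun, Thu, Wed} — 5 values for 5 variables — and Sun appears only in seat 2's list, so seat 2 = Sun.
seat 1 and seat 7 share exactly the 2 values {Sat, Wed}; by pigeonhole those values go to them, so strike Sat, Wed from seat 4.
No further eliminations apply; seat 6 can still be any of Fri, Thu.

Fri, Thu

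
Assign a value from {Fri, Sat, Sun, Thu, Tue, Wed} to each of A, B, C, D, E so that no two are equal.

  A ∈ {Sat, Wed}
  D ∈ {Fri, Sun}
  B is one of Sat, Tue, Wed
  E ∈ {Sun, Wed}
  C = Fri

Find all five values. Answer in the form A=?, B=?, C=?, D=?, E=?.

A=Sat, B=Tue, C=Fri, D=Sun, E=Wed

C's domain is down to {Fri}, so C = Fri. Eliminate Fri elsewhere: D.
D must be Sun (only option left). So E can't be Sun.
E has just one choice, so E = Wed. So A, B can't be Wed.
A must be Sat (only option left). So B can't be Sat.
B has just one choice, so B = Tue.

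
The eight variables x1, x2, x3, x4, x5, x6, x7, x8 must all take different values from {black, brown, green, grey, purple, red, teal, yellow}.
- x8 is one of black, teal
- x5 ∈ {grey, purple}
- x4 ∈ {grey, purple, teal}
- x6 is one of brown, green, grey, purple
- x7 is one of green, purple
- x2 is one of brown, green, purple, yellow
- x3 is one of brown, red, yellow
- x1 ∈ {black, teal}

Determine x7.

The 8 variables together cover exactly {black, brown, green, grey, purple, red, teal, yellow} — 8 values for 8 variables — and red appears only in x3's list, so x3 = red.
Among the 7 still-open variables, yellow fits only x2 (and all 7 values in {black, brown, green, grey, purple, teal, yellow} must be used), so x2 = yellow.
Among the 6 still-open variables, brown fits only x6 (and all 6 values in {black, brown, green, grey, purple, teal} must be used), so x6 = brown.
The 5 still-open variables together cover exactly {black, green, grey, purple, teal} — 5 values for 5 variables — and green appears only in x7's list, so x7 = green.

green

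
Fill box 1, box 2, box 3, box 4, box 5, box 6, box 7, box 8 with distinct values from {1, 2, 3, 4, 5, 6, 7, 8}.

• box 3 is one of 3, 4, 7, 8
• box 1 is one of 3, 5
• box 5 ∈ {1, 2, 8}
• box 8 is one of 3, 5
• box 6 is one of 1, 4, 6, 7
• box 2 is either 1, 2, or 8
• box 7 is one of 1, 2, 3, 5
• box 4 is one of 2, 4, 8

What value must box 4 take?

4

The 8 variables together cover exactly {1, 2, 3, 4, 5, 6, 7, 8} — 8 values for 8 variables — and 6 appears only in box 6's list, so box 6 = 6.
The 7 still-open variables together cover exactly {1, 2, 3, 4, 5, 7, 8} — 7 values for 7 variables — and 7 appears only in box 3's list, so box 3 = 7.
Among the 6 still-open variables, 4 fits only box 4 (and all 6 values in {1, 2, 3, 4, 5, 8} must be used), so box 4 = 4.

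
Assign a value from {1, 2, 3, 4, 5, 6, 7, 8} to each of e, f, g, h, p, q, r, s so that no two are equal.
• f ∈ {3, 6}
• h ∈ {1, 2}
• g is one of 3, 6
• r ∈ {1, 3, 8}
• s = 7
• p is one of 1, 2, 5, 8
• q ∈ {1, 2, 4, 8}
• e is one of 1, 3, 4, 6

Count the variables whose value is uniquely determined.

s has just one choice, so s = 7.
The 7 still-open variables draw from only 7 values {1, 2, 3, 4, 5, 6, 8}, so each is used; only p can be 5, hence p = 5.
f and g share exactly the 2 values {3, 6}; by pigeonhole those values go to them, so strike 3, 6 from e, r.
Determined: p=5, s=7. The other variables each still have more than one consistent value. That makes 2.

2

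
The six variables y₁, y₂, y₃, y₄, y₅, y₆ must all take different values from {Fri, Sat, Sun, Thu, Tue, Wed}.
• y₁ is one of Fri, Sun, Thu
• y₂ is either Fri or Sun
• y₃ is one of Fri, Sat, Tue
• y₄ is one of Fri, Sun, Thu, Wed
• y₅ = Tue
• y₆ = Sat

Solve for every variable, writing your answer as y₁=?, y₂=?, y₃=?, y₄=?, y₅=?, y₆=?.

y₅'s domain is down to {Tue}, so y₅ = Tue. Eliminate Tue elsewhere: y₃.
y₆ must be Sat (only option left). Remove Sat from y₃.
y₃'s domain is down to {Fri}, so y₃ = Fri. Remove Fri from y₁, y₂, y₄.
y₂ must be Sun (only option left). Eliminate Sun elsewhere: y₁, y₄.
That leaves y₁ = Thu. So y₄ can't be Thu.
y₄ has just one choice, so y₄ = Wed.

y₁=Thu, y₂=Sun, y₃=Fri, y₄=Wed, y₅=Tue, y₆=Sat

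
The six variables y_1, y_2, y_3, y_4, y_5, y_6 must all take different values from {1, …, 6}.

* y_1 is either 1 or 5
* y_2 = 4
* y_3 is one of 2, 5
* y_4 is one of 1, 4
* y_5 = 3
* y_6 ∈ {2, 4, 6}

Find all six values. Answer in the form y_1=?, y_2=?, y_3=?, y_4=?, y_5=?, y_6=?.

y_2 has just one choice, so y_2 = 4. Strike 4 from y_4, y_6.
y_4's domain is down to {1}, so y_4 = 1. Eliminate 1 elsewhere: y_1.
y_5 has just one choice, so y_5 = 3.
That leaves y_1 = 5. Eliminate 5 elsewhere: y_3.
y_3 has just one choice, so y_3 = 2. Eliminate 2 elsewhere: y_6.
y_6 must be 6 (only option left).

y_1=5, y_2=4, y_3=2, y_4=1, y_5=3, y_6=6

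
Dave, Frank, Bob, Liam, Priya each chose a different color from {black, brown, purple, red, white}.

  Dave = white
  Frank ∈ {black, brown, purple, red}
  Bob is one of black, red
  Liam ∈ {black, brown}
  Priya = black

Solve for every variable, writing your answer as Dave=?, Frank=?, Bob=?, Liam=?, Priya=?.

Dave must be white (only option left).
Priya has just one choice, so Priya = black. Remove black from Frank, Bob, Liam.
That leaves Bob = red. So Frank can't be red.
Liam's domain is down to {brown}, so Liam = brown. Eliminate brown elsewhere: Frank.
Frank has just one choice, so Frank = purple.

Dave=white, Frank=purple, Bob=red, Liam=brown, Priya=black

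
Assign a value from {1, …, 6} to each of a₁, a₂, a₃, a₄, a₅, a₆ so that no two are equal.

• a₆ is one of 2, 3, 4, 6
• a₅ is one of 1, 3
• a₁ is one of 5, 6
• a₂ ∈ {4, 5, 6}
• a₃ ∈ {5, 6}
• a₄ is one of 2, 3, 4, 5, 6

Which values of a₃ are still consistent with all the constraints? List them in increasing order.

Among the 6 variables, 1 fits only a₅ (and all 6 values in {1, 2, 3, 4, 5, 6} must be used), so a₅ = 1.
a₁ and a₃ between them cover only {5, 6} — a naked pair. Remove those values from a₂, a₄, a₆.
a₂ must be 4 (only option left). Remove 4 from a₄, a₆.
No further eliminations apply; a₃ can still be any of 5, 6.

5, 6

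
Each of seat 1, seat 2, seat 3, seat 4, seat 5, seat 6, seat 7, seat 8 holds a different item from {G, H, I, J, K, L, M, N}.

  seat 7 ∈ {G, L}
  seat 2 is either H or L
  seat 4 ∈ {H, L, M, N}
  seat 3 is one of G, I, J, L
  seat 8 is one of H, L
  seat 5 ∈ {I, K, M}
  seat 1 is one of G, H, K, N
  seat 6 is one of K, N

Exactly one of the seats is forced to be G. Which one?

Among the 8 variables, J fits only seat 3 (and all 8 values in {G, H, I, J, K, L, M, N} must be used), so seat 3 = J.
The 7 still-open variables draw from only 7 values {G, H, I, K, L, M, N}, so each is used; only seat 5 can be I, hence seat 5 = I.
The 6 still-open variables together cover exactly {G, H, K, L, M, N} — 6 values for 6 variables — and M appears only in seat 4's list, so seat 4 = M.
seat 2 and seat 8 share exactly the 2 values {H, L}; by pigeonhole those values go to them, so strike H, L from seat 1, seat 7.
So G goes to seat 7.

seat 7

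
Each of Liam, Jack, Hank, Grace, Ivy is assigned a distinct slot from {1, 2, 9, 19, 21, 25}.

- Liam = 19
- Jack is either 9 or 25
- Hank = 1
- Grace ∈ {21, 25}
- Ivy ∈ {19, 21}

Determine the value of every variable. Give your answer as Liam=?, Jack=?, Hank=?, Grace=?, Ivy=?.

Liam=19, Jack=9, Hank=1, Grace=25, Ivy=21

Liam's domain is down to {19}, so Liam = 19. Strike 19 from Ivy.
Hank has just one choice, so Hank = 1.
Ivy must be 21 (only option left). Eliminate 21 elsewhere: Grace.
Grace has just one choice, so Grace = 25. Strike 25 from Jack.
Jack must be 9 (only option left).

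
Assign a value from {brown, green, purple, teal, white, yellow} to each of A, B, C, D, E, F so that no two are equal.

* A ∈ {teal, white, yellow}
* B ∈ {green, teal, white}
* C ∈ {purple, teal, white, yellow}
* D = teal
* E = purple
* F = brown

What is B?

D must be teal (only option left). Eliminate teal elsewhere: A, B, C.
That leaves E = purple. Strike purple from C.
F must be brown (only option left).
The 3 still-open variables together cover exactly {green, white, yellow} — 3 values for 3 variables — and green appears only in B's list, so B = green.

green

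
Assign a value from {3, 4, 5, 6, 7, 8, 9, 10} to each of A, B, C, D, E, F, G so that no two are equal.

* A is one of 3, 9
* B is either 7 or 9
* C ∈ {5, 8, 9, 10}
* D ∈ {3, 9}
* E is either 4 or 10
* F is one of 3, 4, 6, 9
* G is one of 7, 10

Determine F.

6

A and D between them cover only {3, 9} — a naked pair. Remove those values from B, C, F.
B must be 7 (only option left). Strike 7 from G.
G has just one choice, so G = 10. Strike 10 from C, E.
That leaves E = 4. So F can't be 4.
So F = 6.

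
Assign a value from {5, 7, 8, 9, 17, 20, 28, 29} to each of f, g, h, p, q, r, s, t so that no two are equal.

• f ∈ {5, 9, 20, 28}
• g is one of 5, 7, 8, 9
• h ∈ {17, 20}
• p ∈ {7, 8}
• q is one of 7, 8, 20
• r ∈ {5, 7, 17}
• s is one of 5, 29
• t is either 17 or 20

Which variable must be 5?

The 8 variables together cover exactly {5, 7, 8, 9, 17, 20, 28, 29} — 8 values for 8 variables — and 28 appears only in f's list, so f = 28.
The 7 still-open variables together cover exactly {5, 7, 8, 9, 17, 20, 29} — 7 values for 7 variables — and 9 appears only in g's list, so g = 9.
The 6 still-open variables together cover exactly {5, 7, 8, 17, 20, 29} — 6 values for 6 variables — and 29 appears only in s's list, so s = 29.
Among the 5 still-open variables, 5 fits only r (and all 5 values in {5, 7, 8, 17, 20} must be used), so r = 5.

r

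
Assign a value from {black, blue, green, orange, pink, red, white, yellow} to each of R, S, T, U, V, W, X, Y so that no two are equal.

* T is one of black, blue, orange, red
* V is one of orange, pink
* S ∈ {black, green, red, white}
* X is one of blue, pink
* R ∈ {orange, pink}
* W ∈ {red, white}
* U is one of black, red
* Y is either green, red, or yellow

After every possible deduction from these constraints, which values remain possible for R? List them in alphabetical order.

Among the 8 variables, yellow fits only Y (and all 8 values in {black, blue, green, orange, pink, red, white, yellow} must be used), so Y = yellow.
The 7 still-open variables together cover exactly {black, blue, green, orange, pink, red, white} — 7 values for 7 variables — and green appears only in S's list, so S = green.
The 6 still-open variables together cover exactly {black, blue, orange, pink, red, white} — 6 values for 6 variables — and white appears only in W's list, so W = white.
R and V between them cover only {orange, pink} — a naked pair. Remove those values from T, X.
That leaves X = blue. Remove blue from T.
No further eliminations apply; R can still be any of orange, pink.

orange, pink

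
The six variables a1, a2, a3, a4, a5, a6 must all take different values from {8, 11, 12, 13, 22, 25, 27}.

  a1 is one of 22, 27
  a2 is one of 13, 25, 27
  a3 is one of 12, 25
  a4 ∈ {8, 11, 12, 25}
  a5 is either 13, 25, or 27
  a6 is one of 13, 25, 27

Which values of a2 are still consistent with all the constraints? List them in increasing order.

a2, a5, a6 between them cover only {13, 25, 27} — a naked triple. Remove those values from a1, a3, a4.
That leaves a1 = 22.
a3's domain is down to {12}, so a3 = 12. Strike 12 from a4.
No further eliminations apply; a2 can still be any of 13, 25, 27.

13, 25, 27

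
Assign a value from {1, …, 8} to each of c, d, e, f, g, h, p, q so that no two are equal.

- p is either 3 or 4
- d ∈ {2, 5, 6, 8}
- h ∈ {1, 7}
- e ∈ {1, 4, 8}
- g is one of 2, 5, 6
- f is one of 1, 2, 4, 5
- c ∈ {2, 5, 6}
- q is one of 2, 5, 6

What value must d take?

The 8 variables together cover exactly {1, 2, 3, 4, 5, 6, 7, 8} — 8 values for 8 variables — and 3 appears only in p's list, so p = 3.
The 7 still-open variables draw from only 7 values {1, 2, 4, 5, 6, 7, 8}, so each is used; only h can be 7, hence h = 7.
c, g, q between them cover only {2, 5, 6} — a naked triple. Remove those values from d, f.
So d = 8.

8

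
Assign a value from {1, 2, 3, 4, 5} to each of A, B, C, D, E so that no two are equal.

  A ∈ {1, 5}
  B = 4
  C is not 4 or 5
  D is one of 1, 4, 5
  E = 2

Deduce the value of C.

3

B must be 4 (only option left). Remove 4 from D.
That leaves E = 2. Strike 2 from C.
The 3 still-open variables draw from only 3 values {1, 3, 5}, so each is used; only C can be 3, hence C = 3.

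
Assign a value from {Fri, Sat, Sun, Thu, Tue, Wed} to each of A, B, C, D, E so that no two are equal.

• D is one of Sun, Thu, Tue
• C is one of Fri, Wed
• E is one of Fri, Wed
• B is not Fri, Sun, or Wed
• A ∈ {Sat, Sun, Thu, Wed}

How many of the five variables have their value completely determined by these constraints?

0

C and E between them cover only {Fri, Wed} — a naked pair. Remove those values from A.
Determined: none. The other variables each still have more than one consistent value. That makes 0.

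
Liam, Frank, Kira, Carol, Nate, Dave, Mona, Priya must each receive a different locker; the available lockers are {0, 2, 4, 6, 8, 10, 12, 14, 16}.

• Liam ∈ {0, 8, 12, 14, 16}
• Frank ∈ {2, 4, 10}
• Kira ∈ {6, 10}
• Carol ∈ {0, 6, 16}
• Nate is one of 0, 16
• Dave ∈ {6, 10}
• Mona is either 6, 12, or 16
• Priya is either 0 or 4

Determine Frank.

The 2 variables Kira and Dave are confined to {6, 10}, which locks those values in; drop them from Frank, Carol, Mona.
Carol and Nate share exactly the 2 values {0, 16}; by pigeonhole those values go to them, so strike 0, 16 from Liam, Mona, Priya.
Mona must be 12 (only option left). Strike 12 from Liam.
Priya must be 4 (only option left). Remove 4 from Frank.
So Frank = 2.

2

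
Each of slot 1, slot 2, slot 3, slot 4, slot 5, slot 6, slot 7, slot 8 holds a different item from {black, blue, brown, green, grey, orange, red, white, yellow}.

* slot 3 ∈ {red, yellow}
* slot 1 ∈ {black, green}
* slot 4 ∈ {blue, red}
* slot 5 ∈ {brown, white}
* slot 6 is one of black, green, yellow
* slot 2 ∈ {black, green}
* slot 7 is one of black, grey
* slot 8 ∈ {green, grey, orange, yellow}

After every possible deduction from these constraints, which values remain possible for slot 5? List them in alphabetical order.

The 2 variables slot 1 and slot 2 are confined to {black, green}, which locks those values in; drop them from slot 6, slot 7, slot 8.
slot 6 has just one choice, so slot 6 = yellow. Strike yellow from slot 3, slot 8.
slot 7 has just one choice, so slot 7 = grey. Strike grey from slot 8.
That leaves slot 8 = orange.
slot 3 has just one choice, so slot 3 = red. Strike red from slot 4.
slot 4 has just one choice, so slot 4 = blue.
No further eliminations apply; slot 5 can still be any of brown, white.

brown, white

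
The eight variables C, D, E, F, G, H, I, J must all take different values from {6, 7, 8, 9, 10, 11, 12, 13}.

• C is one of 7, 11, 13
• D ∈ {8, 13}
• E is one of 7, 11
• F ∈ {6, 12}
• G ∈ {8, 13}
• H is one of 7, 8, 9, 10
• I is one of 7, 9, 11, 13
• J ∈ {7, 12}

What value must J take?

12

The 8 variables draw from only 8 values {6, 7, 8, 9, 10, 11, 12, 13}, so each is used; only F can be 6, hence F = 6.
The 7 still-open variables together cover exactly {7, 8, 9, 10, 11, 12, 13} — 7 values for 7 variables — and 10 appears only in H's list, so H = 10.
The 6 still-open variables together cover exactly {7, 8, 9, 11, 12, 13} — 6 values for 6 variables — and 9 appears only in I's list, so I = 9.
The 5 still-open variables draw from only 5 values {7, 8, 11, 12, 13}, so each is used; only J can be 12, hence J = 12.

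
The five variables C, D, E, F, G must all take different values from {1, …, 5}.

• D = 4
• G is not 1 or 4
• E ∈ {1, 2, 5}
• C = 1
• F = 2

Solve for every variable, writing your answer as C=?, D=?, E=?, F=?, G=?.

C=1, D=4, E=5, F=2, G=3

C must be 1 (only option left). Strike 1 from E.
D must be 4 (only option left).
F must be 2 (only option left). Strike 2 from E, G.
That leaves E = 5. Remove 5 from G.
G's domain is down to {3}, so G = 3.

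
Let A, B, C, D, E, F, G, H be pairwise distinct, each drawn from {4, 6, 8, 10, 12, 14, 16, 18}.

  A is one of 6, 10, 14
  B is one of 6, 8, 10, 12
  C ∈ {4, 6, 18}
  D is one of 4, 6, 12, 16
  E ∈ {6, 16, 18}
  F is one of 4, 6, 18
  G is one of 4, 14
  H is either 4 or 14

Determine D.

12

Among the 8 variables, 8 fits only B (and all 8 values in {4, 6, 8, 10, 12, 14, 16, 18} must be used), so B = 8.
Among the 7 still-open variables, 10 fits only A (and all 7 values in {4, 6, 10, 12, 14, 16, 18} must be used), so A = 10.
Among the 6 still-open variables, 12 fits only D (and all 6 values in {4, 6, 12, 14, 16, 18} must be used), so D = 12.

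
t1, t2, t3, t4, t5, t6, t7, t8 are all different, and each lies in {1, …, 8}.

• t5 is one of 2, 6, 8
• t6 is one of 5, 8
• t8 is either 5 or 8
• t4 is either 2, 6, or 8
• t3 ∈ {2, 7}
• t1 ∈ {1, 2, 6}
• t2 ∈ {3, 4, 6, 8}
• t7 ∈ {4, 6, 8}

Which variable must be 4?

t7

The 8 variables together cover exactly {1, 2, 3, 4, 5, 6, 7, 8} — 8 values for 8 variables — and 1 appears only in t1's list, so t1 = 1.
Among the 7 still-open variables, 3 fits only t2 (and all 7 values in {2, 3, 4, 5, 6, 7, 8} must be used), so t2 = 3.
The 6 still-open variables together cover exactly {2, 4, 5, 6, 7, 8} — 6 values for 6 variables — and 4 appears only in t7's list, so t7 = 4.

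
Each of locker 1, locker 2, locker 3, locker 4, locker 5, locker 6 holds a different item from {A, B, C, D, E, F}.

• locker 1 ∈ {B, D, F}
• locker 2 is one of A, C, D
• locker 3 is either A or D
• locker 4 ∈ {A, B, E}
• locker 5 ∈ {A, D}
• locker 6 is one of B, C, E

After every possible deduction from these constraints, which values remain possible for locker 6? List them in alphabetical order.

B, E

Among the 6 variables, F fits only locker 1 (and all 6 values in {A, B, C, D, E, F} must be used), so locker 1 = F.
The 2 variables locker 3 and locker 5 are confined to {A, D}, which locks those values in; drop them from locker 2, locker 4.
That leaves locker 2 = C. Remove C from locker 6.
No further eliminations apply; locker 6 can still be any of B, E.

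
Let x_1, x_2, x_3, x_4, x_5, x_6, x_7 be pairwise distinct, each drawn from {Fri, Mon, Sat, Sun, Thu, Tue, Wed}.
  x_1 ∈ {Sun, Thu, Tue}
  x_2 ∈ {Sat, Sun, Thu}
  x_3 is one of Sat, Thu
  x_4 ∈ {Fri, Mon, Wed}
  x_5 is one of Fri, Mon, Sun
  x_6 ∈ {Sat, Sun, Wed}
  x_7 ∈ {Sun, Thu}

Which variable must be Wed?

The 7 variables draw from only 7 values {Fri, Mon, Sat, Sun, Thu, Tue, Wed}, so each is used; only x_1 can be Tue, hence x_1 = Tue.
The 3 variables x_2, x_3, x_7 are confined to {Sat, Sun, Thu}, which locks those values in; drop them from x_5, x_6.
So Wed goes to x_6.

x_6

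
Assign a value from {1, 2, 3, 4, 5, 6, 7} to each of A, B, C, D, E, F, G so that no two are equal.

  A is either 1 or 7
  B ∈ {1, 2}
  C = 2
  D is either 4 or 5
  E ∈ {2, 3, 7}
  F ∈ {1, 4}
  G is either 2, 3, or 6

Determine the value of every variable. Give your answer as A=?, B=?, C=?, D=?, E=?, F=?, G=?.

C must be 2 (only option left). Remove 2 from B, E, G.
B must be 1 (only option left). Remove 1 from A, F.
That leaves F = 4. So D can't be 4.
A has just one choice, so A = 7. So E can't be 7.
D must be 5 (only option left).
E's domain is down to {3}, so E = 3. Remove 3 from G.
G has just one choice, so G = 6.

A=7, B=1, C=2, D=5, E=3, F=4, G=6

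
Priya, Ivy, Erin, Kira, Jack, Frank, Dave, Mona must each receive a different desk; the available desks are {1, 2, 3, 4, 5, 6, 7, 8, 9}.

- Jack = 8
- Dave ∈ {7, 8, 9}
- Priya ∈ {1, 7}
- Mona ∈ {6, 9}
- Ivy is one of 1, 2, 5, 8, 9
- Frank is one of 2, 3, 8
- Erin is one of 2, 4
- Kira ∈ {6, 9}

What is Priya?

Jack's domain is down to {8}, so Jack = 8. Eliminate 8 elsewhere: Ivy, Frank, Dave.
The 2 variables Kira and Mona are confined to {6, 9}, which locks those values in; drop them from Ivy, Dave.
Dave must be 7 (only option left). Eliminate 7 elsewhere: Priya.
So Priya = 1.

1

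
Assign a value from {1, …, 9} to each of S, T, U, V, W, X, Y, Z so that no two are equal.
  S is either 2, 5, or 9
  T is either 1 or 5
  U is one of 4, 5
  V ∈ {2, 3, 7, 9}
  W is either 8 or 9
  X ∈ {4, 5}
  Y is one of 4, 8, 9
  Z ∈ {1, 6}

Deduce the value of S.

2

U and X share exactly the 2 values {4, 5}; by pigeonhole those values go to them, so strike 4, 5 from S, T, Y.
T has just one choice, so T = 1. Eliminate 1 elsewhere: Z.
Z must be 6 (only option left).
W and Y between them cover only {8, 9} — a naked pair. Remove those values from S, V.
So S = 2.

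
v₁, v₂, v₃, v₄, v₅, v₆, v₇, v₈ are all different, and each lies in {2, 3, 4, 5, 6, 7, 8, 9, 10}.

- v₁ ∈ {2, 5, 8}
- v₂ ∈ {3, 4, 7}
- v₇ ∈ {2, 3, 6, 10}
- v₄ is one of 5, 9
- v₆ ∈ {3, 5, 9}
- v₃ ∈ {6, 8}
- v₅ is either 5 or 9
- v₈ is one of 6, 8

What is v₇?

10

v₃ and v₈ share exactly the 2 values {6, 8}; by pigeonhole those values go to them, so strike 6, 8 from v₁, v₇.
v₄ and v₅ between them cover only {5, 9} — a naked pair. Remove those values from v₁, v₆.
That leaves v₁ = 2. Eliminate 2 elsewhere: v₇.
v₆ must be 3 (only option left). So v₂, v₇ can't be 3.
So v₇ = 10.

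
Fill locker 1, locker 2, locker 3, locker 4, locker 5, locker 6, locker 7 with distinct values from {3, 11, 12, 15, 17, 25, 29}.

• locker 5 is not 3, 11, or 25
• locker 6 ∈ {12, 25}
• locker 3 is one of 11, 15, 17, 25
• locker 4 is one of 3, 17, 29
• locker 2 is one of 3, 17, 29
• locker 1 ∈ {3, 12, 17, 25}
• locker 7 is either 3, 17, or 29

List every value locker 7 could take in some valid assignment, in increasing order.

3, 17, 29

The 7 variables together cover exactly {3, 11, 12, 15, 17, 25, 29} — 7 values for 7 variables — and 11 appears only in locker 3's list, so locker 3 = 11.
The 6 still-open variables draw from only 6 values {3, 12, 15, 17, 25, 29}, so each is used; only locker 5 can be 15, hence locker 5 = 15.
locker 2, locker 4, locker 7 share exactly the 3 values {3, 17, 29}; by pigeonhole those values go to them, so strike 3, 17, 29 from locker 1.
No further eliminations apply; locker 7 can still be any of 3, 17, 29.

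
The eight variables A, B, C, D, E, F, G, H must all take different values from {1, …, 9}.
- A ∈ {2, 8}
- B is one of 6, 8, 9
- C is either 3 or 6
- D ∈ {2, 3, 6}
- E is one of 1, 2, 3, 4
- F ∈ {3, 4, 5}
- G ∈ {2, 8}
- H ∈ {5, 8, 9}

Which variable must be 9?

B

The 8 variables together cover exactly {1, 2, 3, 4, 5, 6, 8, 9} — 8 values for 8 variables — and 1 appears only in E's list, so E = 1.
The 7 still-open variables draw from only 7 values {2, 3, 4, 5, 6, 8, 9}, so each is used; only F can be 4, hence F = 4.
The 6 still-open variables together cover exactly {2, 3, 5, 6, 8, 9} — 6 values for 6 variables — and 5 appears only in H's list, so H = 5.
The 5 still-open variables together cover exactly {2, 3, 6, 8, 9} — 5 values for 5 variables — and 9 appears only in B's list, so B = 9.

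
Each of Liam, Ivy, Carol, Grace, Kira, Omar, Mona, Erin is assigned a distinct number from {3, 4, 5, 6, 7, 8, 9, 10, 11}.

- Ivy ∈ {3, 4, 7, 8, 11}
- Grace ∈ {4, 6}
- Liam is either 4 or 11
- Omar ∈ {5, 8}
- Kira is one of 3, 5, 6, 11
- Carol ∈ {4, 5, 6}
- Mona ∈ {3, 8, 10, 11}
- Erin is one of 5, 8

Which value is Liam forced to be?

Among the 8 variables, 7 fits only Ivy (and all 8 values in {3, 4, 5, 6, 7, 8, 10, 11} must be used), so Ivy = 7.
Among the 7 still-open variables, 10 fits only Mona (and all 7 values in {3, 4, 5, 6, 8, 10, 11} must be used), so Mona = 10.
Among the 6 still-open variables, 3 fits only Kira (and all 6 values in {3, 4, 5, 6, 8, 11} must be used), so Kira = 3.
Among the 5 still-open variables, 11 fits only Liam (and all 5 values in {4, 5, 6, 8, 11} must be used), so Liam = 11.

11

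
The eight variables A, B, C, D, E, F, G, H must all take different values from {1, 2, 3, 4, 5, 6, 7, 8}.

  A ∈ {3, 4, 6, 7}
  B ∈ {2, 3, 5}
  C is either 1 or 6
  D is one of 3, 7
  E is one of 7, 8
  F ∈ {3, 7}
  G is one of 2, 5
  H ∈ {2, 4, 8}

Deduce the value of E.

The 8 variables draw from only 8 values {1, 2, 3, 4, 5, 6, 7, 8}, so each is used; only C can be 1, hence C = 1.
The 7 still-open variables draw from only 7 values {2, 3, 4, 5, 6, 7, 8}, so each is used; only A can be 6, hence A = 6.
The 6 still-open variables draw from only 6 values {2, 3, 4, 5, 7, 8}, so each is used; only H can be 4, hence H = 4.
Among the 5 still-open variables, 8 fits only E (and all 5 values in {2, 3, 5, 7, 8} must be used), so E = 8.

8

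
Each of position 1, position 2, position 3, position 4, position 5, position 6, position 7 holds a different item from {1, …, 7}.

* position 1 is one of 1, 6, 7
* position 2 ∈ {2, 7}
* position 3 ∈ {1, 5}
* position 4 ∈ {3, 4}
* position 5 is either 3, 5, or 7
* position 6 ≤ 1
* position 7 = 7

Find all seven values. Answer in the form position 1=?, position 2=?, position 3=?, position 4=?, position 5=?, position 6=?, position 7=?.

position 1=6, position 2=2, position 3=5, position 4=4, position 5=3, position 6=1, position 7=7

position 6 must be 1 (only option left). So position 1, position 3 can't be 1.
position 7 has just one choice, so position 7 = 7. Eliminate 7 elsewhere: position 1, position 2, position 5.
position 1 must be 6 (only option left).
position 2 has just one choice, so position 2 = 2.
position 3 must be 5 (only option left). Eliminate 5 elsewhere: position 5.
That leaves position 5 = 3. So position 4 can't be 3.
That leaves position 4 = 4.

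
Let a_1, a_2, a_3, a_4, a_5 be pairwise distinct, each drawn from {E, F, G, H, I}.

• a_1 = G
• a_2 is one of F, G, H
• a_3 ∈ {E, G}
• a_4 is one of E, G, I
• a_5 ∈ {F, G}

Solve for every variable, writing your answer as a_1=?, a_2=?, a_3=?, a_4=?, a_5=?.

a_1's domain is down to {G}, so a_1 = G. Remove G from a_2, a_3, a_4, a_5.
a_3's domain is down to {E}, so a_3 = E. Eliminate E elsewhere: a_4.
a_4 must be I (only option left).
a_5 has just one choice, so a_5 = F. So a_2 can't be F.
a_2 has just one choice, so a_2 = H.

a_1=G, a_2=H, a_3=E, a_4=I, a_5=F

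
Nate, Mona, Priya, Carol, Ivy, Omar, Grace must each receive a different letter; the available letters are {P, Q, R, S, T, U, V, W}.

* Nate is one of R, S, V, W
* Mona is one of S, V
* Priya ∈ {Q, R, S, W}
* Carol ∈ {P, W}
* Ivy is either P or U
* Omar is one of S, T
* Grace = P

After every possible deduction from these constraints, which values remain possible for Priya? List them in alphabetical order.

Grace has just one choice, so Grace = P. Strike P from Carol, Ivy.
Carol's domain is down to {W}, so Carol = W. Eliminate W elsewhere: Nate, Priya.
That leaves Ivy = U.
No further eliminations apply; Priya can still be any of Q, R, S.

Q, R, S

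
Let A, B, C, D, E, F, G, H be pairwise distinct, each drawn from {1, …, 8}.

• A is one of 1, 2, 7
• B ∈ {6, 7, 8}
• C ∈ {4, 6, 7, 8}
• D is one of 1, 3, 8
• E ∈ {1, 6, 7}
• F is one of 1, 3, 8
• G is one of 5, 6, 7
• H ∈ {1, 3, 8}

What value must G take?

The 8 variables draw from only 8 values {1, 2, 3, 4, 5, 6, 7, 8}, so each is used; only A can be 2, hence A = 2.
The 7 still-open variables together cover exactly {1, 3, 4, 5, 6, 7, 8} — 7 values for 7 variables — and 4 appears only in C's list, so C = 4.
The 6 still-open variables together cover exactly {1, 3, 5, 6, 7, 8} — 6 values for 6 variables — and 5 appears only in G's list, so G = 5.

5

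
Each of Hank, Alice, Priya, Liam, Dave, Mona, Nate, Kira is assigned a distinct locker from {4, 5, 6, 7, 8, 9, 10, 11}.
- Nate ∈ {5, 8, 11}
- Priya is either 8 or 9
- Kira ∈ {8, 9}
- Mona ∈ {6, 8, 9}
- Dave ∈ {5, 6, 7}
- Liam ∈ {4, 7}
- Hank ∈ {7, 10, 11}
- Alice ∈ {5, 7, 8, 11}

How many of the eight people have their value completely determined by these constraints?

3

The 8 variables together cover exactly {4, 5, 6, 7, 8, 9, 10, 11} — 8 values for 8 variables — and 4 appears only in Liam's list, so Liam = 4.
The 7 still-open variables draw from only 7 values {5, 6, 7, 8, 9, 10, 11}, so each is used; only Hank can be 10, hence Hank = 10.
Priya and Kira between them cover only {8, 9} — a naked pair. Remove those values from Alice, Mona, Nate.
Mona has just one choice, so Mona = 6. Remove 6 from Dave.
Determined: Hank=10, Liam=4, Mona=6. The other people each still have more than one consistent value. That makes 3.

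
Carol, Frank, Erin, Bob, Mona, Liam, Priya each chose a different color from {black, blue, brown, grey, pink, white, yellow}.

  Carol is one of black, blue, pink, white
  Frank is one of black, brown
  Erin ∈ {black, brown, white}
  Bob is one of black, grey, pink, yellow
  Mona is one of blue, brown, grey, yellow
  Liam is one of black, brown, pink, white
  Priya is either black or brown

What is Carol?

Frank and Priya share exactly the 2 values {black, brown}; by pigeonhole those values go to them, so strike black, brown from Carol, Erin, Bob, Mona, Liam.
Erin has just one choice, so Erin = white. Remove white from Carol, Liam.
Liam has just one choice, so Liam = pink. Eliminate pink elsewhere: Carol, Bob.
So Carol = blue.

blue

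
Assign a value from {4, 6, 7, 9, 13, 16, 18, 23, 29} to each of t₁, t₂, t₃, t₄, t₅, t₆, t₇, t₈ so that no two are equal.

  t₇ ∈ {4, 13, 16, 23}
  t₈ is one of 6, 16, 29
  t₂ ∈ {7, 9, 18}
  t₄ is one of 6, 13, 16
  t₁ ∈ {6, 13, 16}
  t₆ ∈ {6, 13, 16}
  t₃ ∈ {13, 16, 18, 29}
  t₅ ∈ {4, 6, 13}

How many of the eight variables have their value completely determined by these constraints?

The 3 variables t₁, t₄, t₆ are confined to {6, 13, 16}, which locks those values in; drop them from t₃, t₅, t₇, t₈.
That leaves t₅ = 4. Eliminate 4 elsewhere: t₇.
t₇'s domain is down to {23}, so t₇ = 23.
That leaves t₈ = 29. Strike 29 from t₃.
t₃ must be 18 (only option left). Remove 18 from t₂.
Determined: t₃=18, t₅=4, t₇=23, t₈=29. The other variables each still have more than one consistent value. That makes 4.

4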